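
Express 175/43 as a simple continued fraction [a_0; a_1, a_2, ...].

Run the Euclidean algorithm on 175 and 43; the successive quotients are the partial quotients a_0, a_1, ... (each step inverts the fractional part left over by the previous one):
  175 = 4*43 + 3, so a_0 = 4.
  43 = 14*3 + 1, so a_1 = 14.
  3 = 3*1 + 0, so a_2 = 3.
The remainder reaches 0 after 3 divisions, so the expansion has 3 partial quotients, read off in order.

[4; 14, 3]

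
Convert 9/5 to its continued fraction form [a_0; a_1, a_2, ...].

Run the Euclidean algorithm on 9 and 5; the successive quotients are the partial quotients a_0, a_1, ... (each step inverts the fractional part left over by the previous one):
  9 = 1*5 + 4, so a_0 = 1.
  5 = 1*4 + 1, so a_1 = 1.
  4 = 4*1 + 0, so a_2 = 4.
The remainder reaches 0 after 3 divisions, so the expansion has 3 partial quotients, read off in order.

[1; 1, 4]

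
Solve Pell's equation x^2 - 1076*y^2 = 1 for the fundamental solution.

First expand sqrt(1076) as a continued fraction. With x_i = (sqrt(1076) + m_i)/d_i and (m_0, d_0) = (0, 1): a_0 = floor(sqrt(1076)) = 32, since 32^2 = 1024 <= 1076 < 1089 = 33^2.
Iterate m_{i+1} = d_i*a_i - m_i, d_{i+1} = (1076 - m_{i+1}^2)/d_i, a_{i+1} = floor((a_0 + m_{i+1})/d_{i+1}):
  m_1 = 1*32 - 0 = 32, d_1 = (1076 - 32^2)/1 = 52/1 = 52, a_1 = floor((32 + 32)/52) = 1.
  m_2 = 52*1 - 32 = 20, d_2 = (1076 - 20^2)/52 = 676/52 = 13, a_2 = floor((32 + 20)/13) = 4.
  m_3 = 13*4 - 20 = 32, d_3 = (1076 - 32^2)/13 = 52/13 = 4, a_3 = floor((32 + 32)/4) = 16.
  m_4 = 4*16 - 32 = 32, d_4 = (1076 - 32^2)/4 = 52/4 = 13, a_4 = floor((32 + 32)/13) = 4.
  m_5 = 13*4 - 32 = 20, d_5 = (1076 - 20^2)/13 = 676/13 = 52, a_5 = floor((32 + 20)/52) = 1.
  m_6 = 52*1 - 20 = 32, d_6 = (1076 - 32^2)/52 = 52/52 = 1, a_6 = floor((32 + 32)/1) = 64.
  m_7 = 1*64 - 32 = 32, d_7 = (1076 - 32^2)/1 = 52/1 = 52: (m_7, d_7) = (m_1, d_1) = (32, 52), so from here the quotients repeat a_1, ..., a_6; the period length is 6.
So sqrt(1076) = [32; (1, 4, 16, 4, 1, 64)] with period length k = 6.
k is even, so the fundamental solution of x^2 - 1076y^2 = 1 is (p_{k-1}, q_{k-1}) = (p_5, q_5); compute convergents through index 5.
Convergents (p_i = a_i*p_{i-1} + p_{i-2}, q_i = a_i*q_{i-1} + q_{i-2} with p_{-2}=0, p_{-1}=1, q_{-2}=1, q_{-1}=0):
  i=0: a_0=32, p_0 = 32*1 + 0 = 32, q_0 = 32*0 + 1 = 1.
  i=1: a_1=1, p_1 = 1*32 + 1 = 33, q_1 = 1*1 + 0 = 1.
  i=2: a_2=4, p_2 = 4*33 + 32 = 164, q_2 = 4*1 + 1 = 5.
  i=3: a_3=16, p_3 = 16*164 + 33 = 2657, q_3 = 16*5 + 1 = 81.
  i=4: a_4=4, p_4 = 4*2657 + 164 = 10792, q_4 = 4*81 + 5 = 329.
  i=5: a_5=1, p_5 = 1*10792 + 2657 = 13449, q_5 = 1*329 + 81 = 410.
Check: 13449^2 - 1076*410^2 = 180875601 - 180875600 = 1, so (x, y) = (13449, 410) solves the equation, and by the theorem it is the least positive solution.

(x, y) = (13449, 410)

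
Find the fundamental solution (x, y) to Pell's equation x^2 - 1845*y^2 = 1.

First expand sqrt(1845) as a continued fraction. With x_i = (sqrt(1845) + m_i)/d_i and (m_0, d_0) = (0, 1): a_0 = floor(sqrt(1845)) = 42, since 42^2 = 1764 <= 1845 < 1849 = 43^2.
Iterate m_{i+1} = d_i*a_i - m_i, d_{i+1} = (1845 - m_{i+1}^2)/d_i, a_{i+1} = floor((a_0 + m_{i+1})/d_{i+1}):
  m_1 = 1*42 - 0 = 42, d_1 = (1845 - 42^2)/1 = 81/1 = 81, a_1 = floor((42 + 42)/81) = 1.
  m_2 = 81*1 - 42 = 39, d_2 = (1845 - 39^2)/81 = 324/81 = 4, a_2 = floor((42 + 39)/4) = 20.
  m_3 = 4*20 - 39 = 41, d_3 = (1845 - 41^2)/4 = 164/4 = 41, a_3 = floor((42 + 41)/41) = 2.
  m_4 = 41*2 - 41 = 41, d_4 = (1845 - 41^2)/41 = 164/41 = 4, a_4 = floor((42 + 41)/4) = 20.
  m_5 = 4*20 - 41 = 39, d_5 = (1845 - 39^2)/4 = 324/4 = 81, a_5 = floor((42 + 39)/81) = 1.
  m_6 = 81*1 - 39 = 42, d_6 = (1845 - 42^2)/81 = 81/81 = 1, a_6 = floor((42 + 42)/1) = 84.
  m_7 = 1*84 - 42 = 42, d_7 = (1845 - 42^2)/1 = 81/1 = 81: (m_7, d_7) = (m_1, d_1) = (42, 81), so from here the quotients repeat a_1, ..., a_6; the period length is 6.
So sqrt(1845) = [42; (1, 20, 2, 20, 1, 84)] with period length k = 6.
k is even, so the fundamental solution of x^2 - 1845y^2 = 1 is (p_{k-1}, q_{k-1}) = (p_5, q_5); compute convergents through index 5.
Convergents (p_i = a_i*p_{i-1} + p_{i-2}, q_i = a_i*q_{i-1} + q_{i-2} with p_{-2}=0, p_{-1}=1, q_{-2}=1, q_{-1}=0):
  i=0: a_0=42, p_0 = 42*1 + 0 = 42, q_0 = 42*0 + 1 = 1.
  i=1: a_1=1, p_1 = 1*42 + 1 = 43, q_1 = 1*1 + 0 = 1.
  i=2: a_2=20, p_2 = 20*43 + 42 = 902, q_2 = 20*1 + 1 = 21.
  i=3: a_3=2, p_3 = 2*902 + 43 = 1847, q_3 = 2*21 + 1 = 43.
  i=4: a_4=20, p_4 = 20*1847 + 902 = 37842, q_4 = 20*43 + 21 = 881.
  i=5: a_5=1, p_5 = 1*37842 + 1847 = 39689, q_5 = 1*881 + 43 = 924.
Check: 39689^2 - 1845*924^2 = 1575216721 - 1575216720 = 1, so (x, y) = (39689, 924) solves the equation, and by the theorem it is the least positive solution.

(x, y) = (39689, 924)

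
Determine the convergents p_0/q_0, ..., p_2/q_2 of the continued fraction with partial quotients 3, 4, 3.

3/1, 13/4, 42/13

Using the convergent recurrence p_i = a_i*p_{i-1} + p_{i-2}, q_i = a_i*q_{i-1} + q_{i-2} with p_{-2}=0, p_{-1}=1, q_{-2}=1, q_{-1}=0:
  i=0: a_0=3, p_0 = 3*1 + 0 = 3, q_0 = 3*0 + 1 = 1.
  i=1: a_1=4, p_1 = 4*3 + 1 = 13, q_1 = 4*1 + 0 = 4.
  i=2: a_2=3, p_2 = 3*13 + 3 = 42, q_2 = 3*4 + 1 = 13.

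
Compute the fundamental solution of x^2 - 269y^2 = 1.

(x, y) = (13449, 820)

First expand sqrt(269) as a continued fraction. With x_i = (sqrt(269) + m_i)/d_i and (m_0, d_0) = (0, 1): a_0 = floor(sqrt(269)) = 16, since 16^2 = 256 <= 269 < 289 = 17^2.
Iterate m_{i+1} = d_i*a_i - m_i, d_{i+1} = (269 - m_{i+1}^2)/d_i, a_{i+1} = floor((a_0 + m_{i+1})/d_{i+1}):
  m_1 = 1*16 - 0 = 16, d_1 = (269 - 16^2)/1 = 13/1 = 13, a_1 = floor((16 + 16)/13) = 2.
  m_2 = 13*2 - 16 = 10, d_2 = (269 - 10^2)/13 = 169/13 = 13, a_2 = floor((16 + 10)/13) = 2.
  m_3 = 13*2 - 10 = 16, d_3 = (269 - 16^2)/13 = 13/13 = 1, a_3 = floor((16 + 16)/1) = 32.
  m_4 = 1*32 - 16 = 16, d_4 = (269 - 16^2)/1 = 13/1 = 13: (m_4, d_4) = (m_1, d_1) = (16, 13), so from here the quotients repeat a_1, ..., a_3; the period length is 3.
So sqrt(269) = [16; (2, 2, 32)] with period length k = 3.
k is odd, so (p_{k-1}, q_{k-1}) only solves x^2 - 269y^2 = -1 and the fundamental solution of x^2 - 269y^2 = 1 is (p_{2k-1}, q_{2k-1}) = (p_5, q_5); compute convergents through index 5, running through the period twice.
Convergents (p_i = a_i*p_{i-1} + p_{i-2}, q_i = a_i*q_{i-1} + q_{i-2} with p_{-2}=0, p_{-1}=1, q_{-2}=1, q_{-1}=0):
  i=0: a_0=16, p_0 = 16*1 + 0 = 16, q_0 = 16*0 + 1 = 1.
  i=1: a_1=2, p_1 = 2*16 + 1 = 33, q_1 = 2*1 + 0 = 2.
  i=2: a_2=2, p_2 = 2*33 + 16 = 82, q_2 = 2*2 + 1 = 5.
  i=3: a_3=32, p_3 = 32*82 + 33 = 2657, q_3 = 32*5 + 2 = 162.
  i=4: a_4=2, p_4 = 2*2657 + 82 = 5396, q_4 = 2*162 + 5 = 329.
  i=5: a_5=2, p_5 = 2*5396 + 2657 = 13449, q_5 = 2*329 + 162 = 820.
Indeed p_2^2 - 269*q_2^2 = 6724 - 6725 = -1, not +1.
Check: 13449^2 - 269*820^2 = 180875601 - 180875600 = 1, so (x, y) = (13449, 820) solves the equation, and by the theorem it is the least positive solution.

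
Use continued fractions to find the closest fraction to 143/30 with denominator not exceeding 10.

43/9

Expand x = 143/30 as a continued fraction with the Euclidean algorithm:
  143 = 4*30 + 23, so a_0 = 4.
  30 = 1*23 + 7, so a_1 = 1.
  23 = 3*7 + 2, so a_2 = 3.
  7 = 3*2 + 1, so a_3 = 3.
  2 = 2*1 + 0, so a_4 = 2.
so x = [4; 1, 3, 3, 2].
Convergents (p_i = a_i*p_{i-1} + p_{i-2}, q_i = a_i*q_{i-1} + q_{i-2} with p_{-2}=0, p_{-1}=1, q_{-2}=1, q_{-1}=0), until the denominator exceeds 10:
  i=0: a_0=4, p_0 = 4*1 + 0 = 4, q_0 = 4*0 + 1 = 1.
  i=1: a_1=1, p_1 = 1*4 + 1 = 5, q_1 = 1*1 + 0 = 1.
  i=2: a_2=3, p_2 = 3*5 + 4 = 19, q_2 = 3*1 + 1 = 4.
  i=3: a_3=3, p_3 = 3*19 + 5 = 62, q_3 = 3*4 + 1 = 13.
q_3 = 13 > 10, so the last convergent with denominator <= 10 is p_2/q_2 = 19/4.
The closest fraction with denominator <= 10 is either p_2/q_2 or the intermediate fraction (k*p_2 + p_1)/(k*q_2 + q_1) with the largest k >= 1 whose denominator stays <= 10; these approach x as k grows, and every other convergent or intermediate fraction in range is farther away.
Largest k: floor((10 - q_1)/q_2) = floor((10 - 1)/4) = 2.
That gives (2*19 + 5)/(2*4 + 1) = 43/9.
Compare the errors: |x - 19/4| = |143*4 - 19*30|/(30*4) = 2/120, and |x - 43/9| = |143*9 - 43*30|/(30*9) = 3/270.
Cross-multiplying, 3*120 = 360 < 540 = 2*270, so 3/270 is smaller: the intermediate fraction 43/9 is closer to x than 19/4.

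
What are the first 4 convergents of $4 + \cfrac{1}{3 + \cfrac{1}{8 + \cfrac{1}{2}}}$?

4/1, 13/3, 108/25, 229/53

Using the convergent recurrence p_i = a_i*p_{i-1} + p_{i-2}, q_i = a_i*q_{i-1} + q_{i-2} with p_{-2}=0, p_{-1}=1, q_{-2}=1, q_{-1}=0:
  i=0: a_0=4, p_0 = 4*1 + 0 = 4, q_0 = 4*0 + 1 = 1.
  i=1: a_1=3, p_1 = 3*4 + 1 = 13, q_1 = 3*1 + 0 = 3.
  i=2: a_2=8, p_2 = 8*13 + 4 = 108, q_2 = 8*3 + 1 = 25.
  i=3: a_3=2, p_3 = 2*108 + 13 = 229, q_3 = 2*25 + 3 = 53.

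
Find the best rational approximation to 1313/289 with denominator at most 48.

Expand x = 1313/289 as a continued fraction with the Euclidean algorithm:
  1313 = 4*289 + 157, so a_0 = 4.
  289 = 1*157 + 132, so a_1 = 1.
  157 = 1*132 + 25, so a_2 = 1.
  132 = 5*25 + 7, so a_3 = 5.
  25 = 3*7 + 4, so a_4 = 3.
  7 = 1*4 + 3, so a_5 = 1.
  4 = 1*3 + 1, so a_6 = 1.
  3 = 3*1 + 0, so a_7 = 3.
so x = [4; 1, 1, 5, 3, 1, 1, 3].
Convergents (p_i = a_i*p_{i-1} + p_{i-2}, q_i = a_i*q_{i-1} + q_{i-2} with p_{-2}=0, p_{-1}=1, q_{-2}=1, q_{-1}=0), until the denominator exceeds 48:
  i=0: a_0=4, p_0 = 4*1 + 0 = 4, q_0 = 4*0 + 1 = 1.
  i=1: a_1=1, p_1 = 1*4 + 1 = 5, q_1 = 1*1 + 0 = 1.
  i=2: a_2=1, p_2 = 1*5 + 4 = 9, q_2 = 1*1 + 1 = 2.
  i=3: a_3=5, p_3 = 5*9 + 5 = 50, q_3 = 5*2 + 1 = 11.
  i=4: a_4=3, p_4 = 3*50 + 9 = 159, q_4 = 3*11 + 2 = 35.
  i=5: a_5=1, p_5 = 1*159 + 50 = 209, q_5 = 1*35 + 11 = 46.
  i=6: a_6=1, p_6 = 1*209 + 159 = 368, q_6 = 1*46 + 35 = 81.
q_6 = 81 > 48, so the last convergent with denominator <= 48 is p_5/q_5 = 209/46.
The closest fraction with denominator <= 48 is either p_5/q_5 or the intermediate fraction (k*p_5 + p_4)/(k*q_5 + q_4) with the largest k >= 1 whose denominator stays <= 48; these approach x as k grows, and every other convergent or intermediate fraction in range is farther away.
Largest k: floor((48 - q_4)/q_5) = floor((48 - 35)/46) = 0.
Since k = 0, no intermediate fraction beyond p_5/q_5 has denominator <= 48, so the convergent 209/46 is the closest (its error is |1313*46 - 209*289|/(289*46) = 3/13294).

209/46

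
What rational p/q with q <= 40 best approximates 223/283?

26/33

Expand x = 223/283 as a continued fraction with the Euclidean algorithm:
  223 = 0*283 + 223, so a_0 = 0.
  283 = 1*223 + 60, so a_1 = 1.
  223 = 3*60 + 43, so a_2 = 3.
  60 = 1*43 + 17, so a_3 = 1.
  43 = 2*17 + 9, so a_4 = 2.
  17 = 1*9 + 8, so a_5 = 1.
  9 = 1*8 + 1, so a_6 = 1.
  8 = 8*1 + 0, so a_7 = 8.
so x = [0; 1, 3, 1, 2, 1, 1, 8].
Convergents (p_i = a_i*p_{i-1} + p_{i-2}, q_i = a_i*q_{i-1} + q_{i-2} with p_{-2}=0, p_{-1}=1, q_{-2}=1, q_{-1}=0), until the denominator exceeds 40:
  i=0: a_0=0, p_0 = 0*1 + 0 = 0, q_0 = 0*0 + 1 = 1.
  i=1: a_1=1, p_1 = 1*0 + 1 = 1, q_1 = 1*1 + 0 = 1.
  i=2: a_2=3, p_2 = 3*1 + 0 = 3, q_2 = 3*1 + 1 = 4.
  i=3: a_3=1, p_3 = 1*3 + 1 = 4, q_3 = 1*4 + 1 = 5.
  i=4: a_4=2, p_4 = 2*4 + 3 = 11, q_4 = 2*5 + 4 = 14.
  i=5: a_5=1, p_5 = 1*11 + 4 = 15, q_5 = 1*14 + 5 = 19.
  i=6: a_6=1, p_6 = 1*15 + 11 = 26, q_6 = 1*19 + 14 = 33.
  i=7: a_7=8, p_7 = 8*26 + 15 = 223, q_7 = 8*33 + 19 = 283.
q_7 = 283 > 40, so the last convergent with denominator <= 40 is p_6/q_6 = 26/33.
The closest fraction with denominator <= 40 is either p_6/q_6 or the intermediate fraction (k*p_6 + p_5)/(k*q_6 + q_5) with the largest k >= 1 whose denominator stays <= 40; these approach x as k grows, and every other convergent or intermediate fraction in range is farther away.
Largest k: floor((40 - q_5)/q_6) = floor((40 - 19)/33) = 0.
Since k = 0, no intermediate fraction beyond p_6/q_6 has denominator <= 40, so the convergent 26/33 is the closest (its error is |223*33 - 26*283|/(283*33) = 1/9339).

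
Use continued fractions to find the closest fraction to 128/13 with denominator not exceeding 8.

69/7

Expand x = 128/13 as a continued fraction with the Euclidean algorithm:
  128 = 9*13 + 11, so a_0 = 9.
  13 = 1*11 + 2, so a_1 = 1.
  11 = 5*2 + 1, so a_2 = 5.
  2 = 2*1 + 0, so a_3 = 2.
so x = [9; 1, 5, 2].
Convergents (p_i = a_i*p_{i-1} + p_{i-2}, q_i = a_i*q_{i-1} + q_{i-2} with p_{-2}=0, p_{-1}=1, q_{-2}=1, q_{-1}=0), until the denominator exceeds 8:
  i=0: a_0=9, p_0 = 9*1 + 0 = 9, q_0 = 9*0 + 1 = 1.
  i=1: a_1=1, p_1 = 1*9 + 1 = 10, q_1 = 1*1 + 0 = 1.
  i=2: a_2=5, p_2 = 5*10 + 9 = 59, q_2 = 5*1 + 1 = 6.
  i=3: a_3=2, p_3 = 2*59 + 10 = 128, q_3 = 2*6 + 1 = 13.
q_3 = 13 > 8, so the last convergent with denominator <= 8 is p_2/q_2 = 59/6.
The closest fraction with denominator <= 8 is either p_2/q_2 or the intermediate fraction (k*p_2 + p_1)/(k*q_2 + q_1) with the largest k >= 1 whose denominator stays <= 8; these approach x as k grows, and every other convergent or intermediate fraction in range is farther away.
Largest k: floor((8 - q_1)/q_2) = floor((8 - 1)/6) = 1.
That gives (1*59 + 10)/(1*6 + 1) = 69/7.
Compare the errors: |x - 59/6| = |128*6 - 59*13|/(13*6) = 1/78, and |x - 69/7| = |128*7 - 69*13|/(13*7) = 1/91.
Cross-multiplying, 1*78 = 78 < 91 = 1*91, so 1/91 is smaller: the intermediate fraction 69/7 is closer to x than 59/6.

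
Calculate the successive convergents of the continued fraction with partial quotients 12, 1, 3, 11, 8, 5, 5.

Using the convergent recurrence p_i = a_i*p_{i-1} + p_{i-2}, q_i = a_i*q_{i-1} + q_{i-2} with p_{-2}=0, p_{-1}=1, q_{-2}=1, q_{-1}=0:
  i=0: a_0=12, p_0 = 12*1 + 0 = 12, q_0 = 12*0 + 1 = 1.
  i=1: a_1=1, p_1 = 1*12 + 1 = 13, q_1 = 1*1 + 0 = 1.
  i=2: a_2=3, p_2 = 3*13 + 12 = 51, q_2 = 3*1 + 1 = 4.
  i=3: a_3=11, p_3 = 11*51 + 13 = 574, q_3 = 11*4 + 1 = 45.
  i=4: a_4=8, p_4 = 8*574 + 51 = 4643, q_4 = 8*45 + 4 = 364.
  i=5: a_5=5, p_5 = 5*4643 + 574 = 23789, q_5 = 5*364 + 45 = 1865.
  i=6: a_6=5, p_6 = 5*23789 + 4643 = 123588, q_6 = 5*1865 + 364 = 9689.

12/1, 13/1, 51/4, 574/45, 4643/364, 23789/1865, 123588/9689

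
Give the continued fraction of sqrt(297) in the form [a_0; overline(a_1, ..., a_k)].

[17; overline(4, 3, 1, 1, 2, 1, 1, 3, 4, 34)]

Write x_i = (sqrt(297) + m_i)/d_i with (m_0, d_0) = (0, 1). a_0 = floor(sqrt(297)) = 17, since 17^2 = 289 <= 297 < 324 = 18^2.
Iterate m_{i+1} = d_i*a_i - m_i, d_{i+1} = (297 - m_{i+1}^2)/d_i, a_{i+1} = floor((a_0 + m_{i+1})/d_{i+1}):
  m_1 = 1*17 - 0 = 17, d_1 = (297 - 17^2)/1 = 8/1 = 8, a_1 = floor((17 + 17)/8) = 4.
  m_2 = 8*4 - 17 = 15, d_2 = (297 - 15^2)/8 = 72/8 = 9, a_2 = floor((17 + 15)/9) = 3.
  m_3 = 9*3 - 15 = 12, d_3 = (297 - 12^2)/9 = 153/9 = 17, a_3 = floor((17 + 12)/17) = 1.
  m_4 = 17*1 - 12 = 5, d_4 = (297 - 5^2)/17 = 272/17 = 16, a_4 = floor((17 + 5)/16) = 1.
  m_5 = 16*1 - 5 = 11, d_5 = (297 - 11^2)/16 = 176/16 = 11, a_5 = floor((17 + 11)/11) = 2.
  m_6 = 11*2 - 11 = 11, d_6 = (297 - 11^2)/11 = 176/11 = 16, a_6 = floor((17 + 11)/16) = 1.
  m_7 = 16*1 - 11 = 5, d_7 = (297 - 5^2)/16 = 272/16 = 17, a_7 = floor((17 + 5)/17) = 1.
  m_8 = 17*1 - 5 = 12, d_8 = (297 - 12^2)/17 = 153/17 = 9, a_8 = floor((17 + 12)/9) = 3.
  m_9 = 9*3 - 12 = 15, d_9 = (297 - 15^2)/9 = 72/9 = 8, a_9 = floor((17 + 15)/8) = 4.
  m_10 = 8*4 - 15 = 17, d_10 = (297 - 17^2)/8 = 8/8 = 1, a_10 = floor((17 + 17)/1) = 34.
  m_11 = 1*34 - 17 = 17, d_11 = (297 - 17^2)/1 = 8/1 = 8: (m_11, d_11) = (m_1, d_1) = (17, 8), so from here the quotients repeat a_1, ..., a_10; the period length is 10.
Hence the expansion of sqrt(297) is a_0 = 17 followed by the repeating block 4, 3, 1, 1, 2, 1, 1, 3, 4, 34 (period 10).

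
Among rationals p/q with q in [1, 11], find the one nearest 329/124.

Expand x = 329/124 as a continued fraction with the Euclidean algorithm:
  329 = 2*124 + 81, so a_0 = 2.
  124 = 1*81 + 43, so a_1 = 1.
  81 = 1*43 + 38, so a_2 = 1.
  43 = 1*38 + 5, so a_3 = 1.
  38 = 7*5 + 3, so a_4 = 7.
  5 = 1*3 + 2, so a_5 = 1.
  3 = 1*2 + 1, so a_6 = 1.
  2 = 2*1 + 0, so a_7 = 2.
so x = [2; 1, 1, 1, 7, 1, 1, 2].
Convergents (p_i = a_i*p_{i-1} + p_{i-2}, q_i = a_i*q_{i-1} + q_{i-2} with p_{-2}=0, p_{-1}=1, q_{-2}=1, q_{-1}=0), until the denominator exceeds 11:
  i=0: a_0=2, p_0 = 2*1 + 0 = 2, q_0 = 2*0 + 1 = 1.
  i=1: a_1=1, p_1 = 1*2 + 1 = 3, q_1 = 1*1 + 0 = 1.
  i=2: a_2=1, p_2 = 1*3 + 2 = 5, q_2 = 1*1 + 1 = 2.
  i=3: a_3=1, p_3 = 1*5 + 3 = 8, q_3 = 1*2 + 1 = 3.
  i=4: a_4=7, p_4 = 7*8 + 5 = 61, q_4 = 7*3 + 2 = 23.
q_4 = 23 > 11, so the last convergent with denominator <= 11 is p_3/q_3 = 8/3.
The closest fraction with denominator <= 11 is either p_3/q_3 or the intermediate fraction (k*p_3 + p_2)/(k*q_3 + q_2) with the largest k >= 1 whose denominator stays <= 11; these approach x as k grows, and every other convergent or intermediate fraction in range is farther away.
Largest k: floor((11 - q_2)/q_3) = floor((11 - 2)/3) = 3.
That gives (3*8 + 5)/(3*3 + 2) = 29/11.
Compare the errors: |x - 8/3| = |329*3 - 8*124|/(124*3) = 5/372, and |x - 29/11| = |329*11 - 29*124|/(124*11) = 23/1364.
Cross-multiplying, 5*1364 = 6820 < 8556 = 23*372, so 5/372 is smaller: the convergent 8/3 is closer to x than 29/11.

8/3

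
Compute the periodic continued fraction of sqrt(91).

[9; (1, 1, 5, 1, 5, 1, 1, 18)]

Write x_i = (sqrt(91) + m_i)/d_i with (m_0, d_0) = (0, 1). a_0 = floor(sqrt(91)) = 9, since 9^2 = 81 <= 91 < 100 = 10^2.
Iterate m_{i+1} = d_i*a_i - m_i, d_{i+1} = (91 - m_{i+1}^2)/d_i, a_{i+1} = floor((a_0 + m_{i+1})/d_{i+1}):
  m_1 = 1*9 - 0 = 9, d_1 = (91 - 9^2)/1 = 10/1 = 10, a_1 = floor((9 + 9)/10) = 1.
  m_2 = 10*1 - 9 = 1, d_2 = (91 - 1^2)/10 = 90/10 = 9, a_2 = floor((9 + 1)/9) = 1.
  m_3 = 9*1 - 1 = 8, d_3 = (91 - 8^2)/9 = 27/9 = 3, a_3 = floor((9 + 8)/3) = 5.
  m_4 = 3*5 - 8 = 7, d_4 = (91 - 7^2)/3 = 42/3 = 14, a_4 = floor((9 + 7)/14) = 1.
  m_5 = 14*1 - 7 = 7, d_5 = (91 - 7^2)/14 = 42/14 = 3, a_5 = floor((9 + 7)/3) = 5.
  m_6 = 3*5 - 7 = 8, d_6 = (91 - 8^2)/3 = 27/3 = 9, a_6 = floor((9 + 8)/9) = 1.
  m_7 = 9*1 - 8 = 1, d_7 = (91 - 1^2)/9 = 90/9 = 10, a_7 = floor((9 + 1)/10) = 1.
  m_8 = 10*1 - 1 = 9, d_8 = (91 - 9^2)/10 = 10/10 = 1, a_8 = floor((9 + 9)/1) = 18.
  m_9 = 1*18 - 9 = 9, d_9 = (91 - 9^2)/1 = 10/1 = 10: (m_9, d_9) = (m_1, d_1) = (9, 10), so from here the quotients repeat a_1, ..., a_8; the period length is 8.
Hence the expansion of sqrt(91) is a_0 = 9 followed by the repeating block 1, 1, 5, 1, 5, 1, 1, 18 (period 8).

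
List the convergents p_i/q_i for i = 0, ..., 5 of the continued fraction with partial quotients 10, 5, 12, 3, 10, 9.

Using the convergent recurrence p_i = a_i*p_{i-1} + p_{i-2}, q_i = a_i*q_{i-1} + q_{i-2} with p_{-2}=0, p_{-1}=1, q_{-2}=1, q_{-1}=0:
  i=0: a_0=10, p_0 = 10*1 + 0 = 10, q_0 = 10*0 + 1 = 1.
  i=1: a_1=5, p_1 = 5*10 + 1 = 51, q_1 = 5*1 + 0 = 5.
  i=2: a_2=12, p_2 = 12*51 + 10 = 622, q_2 = 12*5 + 1 = 61.
  i=3: a_3=3, p_3 = 3*622 + 51 = 1917, q_3 = 3*61 + 5 = 188.
  i=4: a_4=10, p_4 = 10*1917 + 622 = 19792, q_4 = 10*188 + 61 = 1941.
  i=5: a_5=9, p_5 = 9*19792 + 1917 = 180045, q_5 = 9*1941 + 188 = 17657.

10/1, 51/5, 622/61, 1917/188, 19792/1941, 180045/17657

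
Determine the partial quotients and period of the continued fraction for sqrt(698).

[26; (2, 2, 1, 1, 1, 1, 2, 2, 52)]

Write x_i = (sqrt(698) + m_i)/d_i with (m_0, d_0) = (0, 1). a_0 = floor(sqrt(698)) = 26, since 26^2 = 676 <= 698 < 729 = 27^2.
Iterate m_{i+1} = d_i*a_i - m_i, d_{i+1} = (698 - m_{i+1}^2)/d_i, a_{i+1} = floor((a_0 + m_{i+1})/d_{i+1}):
  m_1 = 1*26 - 0 = 26, d_1 = (698 - 26^2)/1 = 22/1 = 22, a_1 = floor((26 + 26)/22) = 2.
  m_2 = 22*2 - 26 = 18, d_2 = (698 - 18^2)/22 = 374/22 = 17, a_2 = floor((26 + 18)/17) = 2.
  m_3 = 17*2 - 18 = 16, d_3 = (698 - 16^2)/17 = 442/17 = 26, a_3 = floor((26 + 16)/26) = 1.
  m_4 = 26*1 - 16 = 10, d_4 = (698 - 10^2)/26 = 598/26 = 23, a_4 = floor((26 + 10)/23) = 1.
  m_5 = 23*1 - 10 = 13, d_5 = (698 - 13^2)/23 = 529/23 = 23, a_5 = floor((26 + 13)/23) = 1.
  m_6 = 23*1 - 13 = 10, d_6 = (698 - 10^2)/23 = 598/23 = 26, a_6 = floor((26 + 10)/26) = 1.
  m_7 = 26*1 - 10 = 16, d_7 = (698 - 16^2)/26 = 442/26 = 17, a_7 = floor((26 + 16)/17) = 2.
  m_8 = 17*2 - 16 = 18, d_8 = (698 - 18^2)/17 = 374/17 = 22, a_8 = floor((26 + 18)/22) = 2.
  m_9 = 22*2 - 18 = 26, d_9 = (698 - 26^2)/22 = 22/22 = 1, a_9 = floor((26 + 26)/1) = 52.
  m_10 = 1*52 - 26 = 26, d_10 = (698 - 26^2)/1 = 22/1 = 22: (m_10, d_10) = (m_1, d_1) = (26, 22), so from here the quotients repeat a_1, ..., a_9; the period length is 9.
Hence the expansion of sqrt(698) is a_0 = 26 followed by the repeating block 2, 2, 1, 1, 1, 1, 2, 2, 52 (period 9).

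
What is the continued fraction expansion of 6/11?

Run the Euclidean algorithm on 6 and 11; the successive quotients are the partial quotients a_0, a_1, ... (each step inverts the fractional part left over by the previous one):
  6 = 0*11 + 6, so a_0 = 0.
  11 = 1*6 + 5, so a_1 = 1.
  6 = 1*5 + 1, so a_2 = 1.
  5 = 5*1 + 0, so a_3 = 5.
The remainder reaches 0 after 4 divisions, so the expansion has 4 partial quotients, read off in order.

[0; 1, 1, 5]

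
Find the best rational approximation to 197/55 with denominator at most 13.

43/12

Expand x = 197/55 as a continued fraction with the Euclidean algorithm:
  197 = 3*55 + 32, so a_0 = 3.
  55 = 1*32 + 23, so a_1 = 1.
  32 = 1*23 + 9, so a_2 = 1.
  23 = 2*9 + 5, so a_3 = 2.
  9 = 1*5 + 4, so a_4 = 1.
  5 = 1*4 + 1, so a_5 = 1.
  4 = 4*1 + 0, so a_6 = 4.
so x = [3; 1, 1, 2, 1, 1, 4].
Convergents (p_i = a_i*p_{i-1} + p_{i-2}, q_i = a_i*q_{i-1} + q_{i-2} with p_{-2}=0, p_{-1}=1, q_{-2}=1, q_{-1}=0), until the denominator exceeds 13:
  i=0: a_0=3, p_0 = 3*1 + 0 = 3, q_0 = 3*0 + 1 = 1.
  i=1: a_1=1, p_1 = 1*3 + 1 = 4, q_1 = 1*1 + 0 = 1.
  i=2: a_2=1, p_2 = 1*4 + 3 = 7, q_2 = 1*1 + 1 = 2.
  i=3: a_3=2, p_3 = 2*7 + 4 = 18, q_3 = 2*2 + 1 = 5.
  i=4: a_4=1, p_4 = 1*18 + 7 = 25, q_4 = 1*5 + 2 = 7.
  i=5: a_5=1, p_5 = 1*25 + 18 = 43, q_5 = 1*7 + 5 = 12.
  i=6: a_6=4, p_6 = 4*43 + 25 = 197, q_6 = 4*12 + 7 = 55.
q_6 = 55 > 13, so the last convergent with denominator <= 13 is p_5/q_5 = 43/12.
The closest fraction with denominator <= 13 is either p_5/q_5 or the intermediate fraction (k*p_5 + p_4)/(k*q_5 + q_4) with the largest k >= 1 whose denominator stays <= 13; these approach x as k grows, and every other convergent or intermediate fraction in range is farther away.
Largest k: floor((13 - q_4)/q_5) = floor((13 - 7)/12) = 0.
Since k = 0, no intermediate fraction beyond p_5/q_5 has denominator <= 13, so the convergent 43/12 is the closest (its error is |197*12 - 43*55|/(55*12) = 1/660).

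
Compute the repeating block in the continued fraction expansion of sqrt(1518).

Write x_i = (sqrt(1518) + m_i)/d_i with (m_0, d_0) = (0, 1). a_0 = floor(sqrt(1518)) = 38, since 38^2 = 1444 <= 1518 < 1521 = 39^2.
Iterate m_{i+1} = d_i*a_i - m_i, d_{i+1} = (1518 - m_{i+1}^2)/d_i, a_{i+1} = floor((a_0 + m_{i+1})/d_{i+1}):
  m_1 = 1*38 - 0 = 38, d_1 = (1518 - 38^2)/1 = 74/1 = 74, a_1 = floor((38 + 38)/74) = 1.
  m_2 = 74*1 - 38 = 36, d_2 = (1518 - 36^2)/74 = 222/74 = 3, a_2 = floor((38 + 36)/3) = 24.
  m_3 = 3*24 - 36 = 36, d_3 = (1518 - 36^2)/3 = 222/3 = 74, a_3 = floor((38 + 36)/74) = 1.
  m_4 = 74*1 - 36 = 38, d_4 = (1518 - 38^2)/74 = 74/74 = 1, a_4 = floor((38 + 38)/1) = 76.
  m_5 = 1*76 - 38 = 38, d_5 = (1518 - 38^2)/1 = 74/1 = 74: (m_5, d_5) = (m_1, d_1) = (38, 74), so from here the quotients repeat a_1, ..., a_4; the period length is 4.
Hence the expansion of sqrt(1518) is a_0 = 38 followed by the repeating block 1, 24, 1, 76 (period 4).

[38; (1, 24, 1, 76)]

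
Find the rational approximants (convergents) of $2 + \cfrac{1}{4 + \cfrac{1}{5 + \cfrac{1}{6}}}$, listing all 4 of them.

2/1, 9/4, 47/21, 291/130

Using the convergent recurrence p_i = a_i*p_{i-1} + p_{i-2}, q_i = a_i*q_{i-1} + q_{i-2} with p_{-2}=0, p_{-1}=1, q_{-2}=1, q_{-1}=0:
  i=0: a_0=2, p_0 = 2*1 + 0 = 2, q_0 = 2*0 + 1 = 1.
  i=1: a_1=4, p_1 = 4*2 + 1 = 9, q_1 = 4*1 + 0 = 4.
  i=2: a_2=5, p_2 = 5*9 + 2 = 47, q_2 = 5*4 + 1 = 21.
  i=3: a_3=6, p_3 = 6*47 + 9 = 291, q_3 = 6*21 + 4 = 130.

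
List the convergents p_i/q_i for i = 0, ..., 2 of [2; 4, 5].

Using the convergent recurrence p_i = a_i*p_{i-1} + p_{i-2}, q_i = a_i*q_{i-1} + q_{i-2} with p_{-2}=0, p_{-1}=1, q_{-2}=1, q_{-1}=0:
  i=0: a_0=2, p_0 = 2*1 + 0 = 2, q_0 = 2*0 + 1 = 1.
  i=1: a_1=4, p_1 = 4*2 + 1 = 9, q_1 = 4*1 + 0 = 4.
  i=2: a_2=5, p_2 = 5*9 + 2 = 47, q_2 = 5*4 + 1 = 21.

2/1, 9/4, 47/21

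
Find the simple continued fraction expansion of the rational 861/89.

Run the Euclidean algorithm on 861 and 89; the successive quotients are the partial quotients a_0, a_1, ... (each step inverts the fractional part left over by the previous one):
  861 = 9*89 + 60, so a_0 = 9.
  89 = 1*60 + 29, so a_1 = 1.
  60 = 2*29 + 2, so a_2 = 2.
  29 = 14*2 + 1, so a_3 = 14.
  2 = 2*1 + 0, so a_4 = 2.
The remainder reaches 0 after 5 divisions, so the expansion has 5 partial quotients, read off in order.

[9; 1, 2, 14, 2]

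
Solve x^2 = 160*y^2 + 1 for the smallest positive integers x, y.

(x, y) = (721, 57)

First expand sqrt(160) as a continued fraction. With x_i = (sqrt(160) + m_i)/d_i and (m_0, d_0) = (0, 1): a_0 = floor(sqrt(160)) = 12, since 12^2 = 144 <= 160 < 169 = 13^2.
Iterate m_{i+1} = d_i*a_i - m_i, d_{i+1} = (160 - m_{i+1}^2)/d_i, a_{i+1} = floor((a_0 + m_{i+1})/d_{i+1}):
  m_1 = 1*12 - 0 = 12, d_1 = (160 - 12^2)/1 = 16/1 = 16, a_1 = floor((12 + 12)/16) = 1.
  m_2 = 16*1 - 12 = 4, d_2 = (160 - 4^2)/16 = 144/16 = 9, a_2 = floor((12 + 4)/9) = 1.
  m_3 = 9*1 - 4 = 5, d_3 = (160 - 5^2)/9 = 135/9 = 15, a_3 = floor((12 + 5)/15) = 1.
  m_4 = 15*1 - 5 = 10, d_4 = (160 - 10^2)/15 = 60/15 = 4, a_4 = floor((12 + 10)/4) = 5.
  m_5 = 4*5 - 10 = 10, d_5 = (160 - 10^2)/4 = 60/4 = 15, a_5 = floor((12 + 10)/15) = 1.
  m_6 = 15*1 - 10 = 5, d_6 = (160 - 5^2)/15 = 135/15 = 9, a_6 = floor((12 + 5)/9) = 1.
  m_7 = 9*1 - 5 = 4, d_7 = (160 - 4^2)/9 = 144/9 = 16, a_7 = floor((12 + 4)/16) = 1.
  m_8 = 16*1 - 4 = 12, d_8 = (160 - 12^2)/16 = 16/16 = 1, a_8 = floor((12 + 12)/1) = 24.
  m_9 = 1*24 - 12 = 12, d_9 = (160 - 12^2)/1 = 16/1 = 16: (m_9, d_9) = (m_1, d_1) = (12, 16), so from here the quotients repeat a_1, ..., a_8; the period length is 8.
So sqrt(160) = [12; (1, 1, 1, 5, 1, 1, 1, 24)] with period length k = 8.
k is even, so the fundamental solution of x^2 - 160y^2 = 1 is (p_{k-1}, q_{k-1}) = (p_7, q_7); compute convergents through index 7.
Convergents (p_i = a_i*p_{i-1} + p_{i-2}, q_i = a_i*q_{i-1} + q_{i-2} with p_{-2}=0, p_{-1}=1, q_{-2}=1, q_{-1}=0):
  i=0: a_0=12, p_0 = 12*1 + 0 = 12, q_0 = 12*0 + 1 = 1.
  i=1: a_1=1, p_1 = 1*12 + 1 = 13, q_1 = 1*1 + 0 = 1.
  i=2: a_2=1, p_2 = 1*13 + 12 = 25, q_2 = 1*1 + 1 = 2.
  i=3: a_3=1, p_3 = 1*25 + 13 = 38, q_3 = 1*2 + 1 = 3.
  i=4: a_4=5, p_4 = 5*38 + 25 = 215, q_4 = 5*3 + 2 = 17.
  i=5: a_5=1, p_5 = 1*215 + 38 = 253, q_5 = 1*17 + 3 = 20.
  i=6: a_6=1, p_6 = 1*253 + 215 = 468, q_6 = 1*20 + 17 = 37.
  i=7: a_7=1, p_7 = 1*468 + 253 = 721, q_7 = 1*37 + 20 = 57.
Check: 721^2 - 160*57^2 = 519841 - 519840 = 1, so (x, y) = (721, 57) solves the equation, and by the theorem it is the least positive solution.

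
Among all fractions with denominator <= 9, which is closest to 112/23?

39/8

Expand x = 112/23 as a continued fraction with the Euclidean algorithm:
  112 = 4*23 + 20, so a_0 = 4.
  23 = 1*20 + 3, so a_1 = 1.
  20 = 6*3 + 2, so a_2 = 6.
  3 = 1*2 + 1, so a_3 = 1.
  2 = 2*1 + 0, so a_4 = 2.
so x = [4; 1, 6, 1, 2].
Convergents (p_i = a_i*p_{i-1} + p_{i-2}, q_i = a_i*q_{i-1} + q_{i-2} with p_{-2}=0, p_{-1}=1, q_{-2}=1, q_{-1}=0), until the denominator exceeds 9:
  i=0: a_0=4, p_0 = 4*1 + 0 = 4, q_0 = 4*0 + 1 = 1.
  i=1: a_1=1, p_1 = 1*4 + 1 = 5, q_1 = 1*1 + 0 = 1.
  i=2: a_2=6, p_2 = 6*5 + 4 = 34, q_2 = 6*1 + 1 = 7.
  i=3: a_3=1, p_3 = 1*34 + 5 = 39, q_3 = 1*7 + 1 = 8.
  i=4: a_4=2, p_4 = 2*39 + 34 = 112, q_4 = 2*8 + 7 = 23.
q_4 = 23 > 9, so the last convergent with denominator <= 9 is p_3/q_3 = 39/8.
The closest fraction with denominator <= 9 is either p_3/q_3 or the intermediate fraction (k*p_3 + p_2)/(k*q_3 + q_2) with the largest k >= 1 whose denominator stays <= 9; these approach x as k grows, and every other convergent or intermediate fraction in range is farther away.
Largest k: floor((9 - q_2)/q_3) = floor((9 - 7)/8) = 0.
Since k = 0, no intermediate fraction beyond p_3/q_3 has denominator <= 9, so the convergent 39/8 is the closest (its error is |112*8 - 39*23|/(23*8) = 1/184).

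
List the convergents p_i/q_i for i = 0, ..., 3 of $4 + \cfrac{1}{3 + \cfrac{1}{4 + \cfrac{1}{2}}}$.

4/1, 13/3, 56/13, 125/29

Using the convergent recurrence p_i = a_i*p_{i-1} + p_{i-2}, q_i = a_i*q_{i-1} + q_{i-2} with p_{-2}=0, p_{-1}=1, q_{-2}=1, q_{-1}=0:
  i=0: a_0=4, p_0 = 4*1 + 0 = 4, q_0 = 4*0 + 1 = 1.
  i=1: a_1=3, p_1 = 3*4 + 1 = 13, q_1 = 3*1 + 0 = 3.
  i=2: a_2=4, p_2 = 4*13 + 4 = 56, q_2 = 4*3 + 1 = 13.
  i=3: a_3=2, p_3 = 2*56 + 13 = 125, q_3 = 2*13 + 3 = 29.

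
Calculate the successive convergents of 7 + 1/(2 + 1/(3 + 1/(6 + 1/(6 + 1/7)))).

Using the convergent recurrence p_i = a_i*p_{i-1} + p_{i-2}, q_i = a_i*q_{i-1} + q_{i-2} with p_{-2}=0, p_{-1}=1, q_{-2}=1, q_{-1}=0:
  i=0: a_0=7, p_0 = 7*1 + 0 = 7, q_0 = 7*0 + 1 = 1.
  i=1: a_1=2, p_1 = 2*7 + 1 = 15, q_1 = 2*1 + 0 = 2.
  i=2: a_2=3, p_2 = 3*15 + 7 = 52, q_2 = 3*2 + 1 = 7.
  i=3: a_3=6, p_3 = 6*52 + 15 = 327, q_3 = 6*7 + 2 = 44.
  i=4: a_4=6, p_4 = 6*327 + 52 = 2014, q_4 = 6*44 + 7 = 271.
  i=5: a_5=7, p_5 = 7*2014 + 327 = 14425, q_5 = 7*271 + 44 = 1941.

7/1, 15/2, 52/7, 327/44, 2014/271, 14425/1941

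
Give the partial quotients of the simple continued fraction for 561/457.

[1; 4, 2, 1, 1, 6, 3]

Run the Euclidean algorithm on 561 and 457; the successive quotients are the partial quotients a_0, a_1, ... (each step inverts the fractional part left over by the previous one):
  561 = 1*457 + 104, so a_0 = 1.
  457 = 4*104 + 41, so a_1 = 4.
  104 = 2*41 + 22, so a_2 = 2.
  41 = 1*22 + 19, so a_3 = 1.
  22 = 1*19 + 3, so a_4 = 1.
  19 = 6*3 + 1, so a_5 = 6.
  3 = 3*1 + 0, so a_6 = 3.
The remainder reaches 0 after 7 divisions, so the expansion has 7 partial quotients, read off in order.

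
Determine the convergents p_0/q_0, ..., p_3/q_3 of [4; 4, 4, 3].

4/1, 17/4, 72/17, 233/55

Using the convergent recurrence p_i = a_i*p_{i-1} + p_{i-2}, q_i = a_i*q_{i-1} + q_{i-2} with p_{-2}=0, p_{-1}=1, q_{-2}=1, q_{-1}=0:
  i=0: a_0=4, p_0 = 4*1 + 0 = 4, q_0 = 4*0 + 1 = 1.
  i=1: a_1=4, p_1 = 4*4 + 1 = 17, q_1 = 4*1 + 0 = 4.
  i=2: a_2=4, p_2 = 4*17 + 4 = 72, q_2 = 4*4 + 1 = 17.
  i=3: a_3=3, p_3 = 3*72 + 17 = 233, q_3 = 3*17 + 4 = 55.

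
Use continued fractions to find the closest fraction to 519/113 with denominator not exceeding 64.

271/59

Expand x = 519/113 as a continued fraction with the Euclidean algorithm:
  519 = 4*113 + 67, so a_0 = 4.
  113 = 1*67 + 46, so a_1 = 1.
  67 = 1*46 + 21, so a_2 = 1.
  46 = 2*21 + 4, so a_3 = 2.
  21 = 5*4 + 1, so a_4 = 5.
  4 = 4*1 + 0, so a_5 = 4.
so x = [4; 1, 1, 2, 5, 4].
Convergents (p_i = a_i*p_{i-1} + p_{i-2}, q_i = a_i*q_{i-1} + q_{i-2} with p_{-2}=0, p_{-1}=1, q_{-2}=1, q_{-1}=0), until the denominator exceeds 64:
  i=0: a_0=4, p_0 = 4*1 + 0 = 4, q_0 = 4*0 + 1 = 1.
  i=1: a_1=1, p_1 = 1*4 + 1 = 5, q_1 = 1*1 + 0 = 1.
  i=2: a_2=1, p_2 = 1*5 + 4 = 9, q_2 = 1*1 + 1 = 2.
  i=3: a_3=2, p_3 = 2*9 + 5 = 23, q_3 = 2*2 + 1 = 5.
  i=4: a_4=5, p_4 = 5*23 + 9 = 124, q_4 = 5*5 + 2 = 27.
  i=5: a_5=4, p_5 = 4*124 + 23 = 519, q_5 = 4*27 + 5 = 113.
q_5 = 113 > 64, so the last convergent with denominator <= 64 is p_4/q_4 = 124/27.
The closest fraction with denominator <= 64 is either p_4/q_4 or the intermediate fraction (k*p_4 + p_3)/(k*q_4 + q_3) with the largest k >= 1 whose denominator stays <= 64; these approach x as k grows, and every other convergent or intermediate fraction in range is farther away.
Largest k: floor((64 - q_3)/q_4) = floor((64 - 5)/27) = 2.
That gives (2*124 + 23)/(2*27 + 5) = 271/59.
Compare the errors: |x - 124/27| = |519*27 - 124*113|/(113*27) = 1/3051, and |x - 271/59| = |519*59 - 271*113|/(113*59) = 2/6667.
Cross-multiplying, 2*3051 = 6102 < 6667 = 1*6667, so 2/6667 is smaller: the intermediate fraction 271/59 is closer to x than 124/27.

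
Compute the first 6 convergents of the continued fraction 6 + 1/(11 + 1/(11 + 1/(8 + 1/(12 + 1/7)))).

Using the convergent recurrence p_i = a_i*p_{i-1} + p_{i-2}, q_i = a_i*q_{i-1} + q_{i-2} with p_{-2}=0, p_{-1}=1, q_{-2}=1, q_{-1}=0:
  i=0: a_0=6, p_0 = 6*1 + 0 = 6, q_0 = 6*0 + 1 = 1.
  i=1: a_1=11, p_1 = 11*6 + 1 = 67, q_1 = 11*1 + 0 = 11.
  i=2: a_2=11, p_2 = 11*67 + 6 = 743, q_2 = 11*11 + 1 = 122.
  i=3: a_3=8, p_3 = 8*743 + 67 = 6011, q_3 = 8*122 + 11 = 987.
  i=4: a_4=12, p_4 = 12*6011 + 743 = 72875, q_4 = 12*987 + 122 = 11966.
  i=5: a_5=7, p_5 = 7*72875 + 6011 = 516136, q_5 = 7*11966 + 987 = 84749.

6/1, 67/11, 743/122, 6011/987, 72875/11966, 516136/84749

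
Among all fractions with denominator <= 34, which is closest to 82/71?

Expand x = 82/71 as a continued fraction with the Euclidean algorithm:
  82 = 1*71 + 11, so a_0 = 1.
  71 = 6*11 + 5, so a_1 = 6.
  11 = 2*5 + 1, so a_2 = 2.
  5 = 5*1 + 0, so a_3 = 5.
so x = [1; 6, 2, 5].
Convergents (p_i = a_i*p_{i-1} + p_{i-2}, q_i = a_i*q_{i-1} + q_{i-2} with p_{-2}=0, p_{-1}=1, q_{-2}=1, q_{-1}=0), until the denominator exceeds 34:
  i=0: a_0=1, p_0 = 1*1 + 0 = 1, q_0 = 1*0 + 1 = 1.
  i=1: a_1=6, p_1 = 6*1 + 1 = 7, q_1 = 6*1 + 0 = 6.
  i=2: a_2=2, p_2 = 2*7 + 1 = 15, q_2 = 2*6 + 1 = 13.
  i=3: a_3=5, p_3 = 5*15 + 7 = 82, q_3 = 5*13 + 6 = 71.
q_3 = 71 > 34, so the last convergent with denominator <= 34 is p_2/q_2 = 15/13.
The closest fraction with denominator <= 34 is either p_2/q_2 or the intermediate fraction (k*p_2 + p_1)/(k*q_2 + q_1) with the largest k >= 1 whose denominator stays <= 34; these approach x as k grows, and every other convergent or intermediate fraction in range is farther away.
Largest k: floor((34 - q_1)/q_2) = floor((34 - 6)/13) = 2.
That gives (2*15 + 7)/(2*13 + 6) = 37/32.
Compare the errors: |x - 15/13| = |82*13 - 15*71|/(71*13) = 1/923, and |x - 37/32| = |82*32 - 37*71|/(71*32) = 3/2272.
Cross-multiplying, 1*2272 = 2272 < 2769 = 3*923, so 1/923 is smaller: the convergent 15/13 is closer to x than 37/32.

15/13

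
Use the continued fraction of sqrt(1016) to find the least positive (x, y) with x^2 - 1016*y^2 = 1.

(x, y) = (255, 8)

First expand sqrt(1016) as a continued fraction. With x_i = (sqrt(1016) + m_i)/d_i and (m_0, d_0) = (0, 1): a_0 = floor(sqrt(1016)) = 31, since 31^2 = 961 <= 1016 < 1024 = 32^2.
Iterate m_{i+1} = d_i*a_i - m_i, d_{i+1} = (1016 - m_{i+1}^2)/d_i, a_{i+1} = floor((a_0 + m_{i+1})/d_{i+1}):
  m_1 = 1*31 - 0 = 31, d_1 = (1016 - 31^2)/1 = 55/1 = 55, a_1 = floor((31 + 31)/55) = 1.
  m_2 = 55*1 - 31 = 24, d_2 = (1016 - 24^2)/55 = 440/55 = 8, a_2 = floor((31 + 24)/8) = 6.
  m_3 = 8*6 - 24 = 24, d_3 = (1016 - 24^2)/8 = 440/8 = 55, a_3 = floor((31 + 24)/55) = 1.
  m_4 = 55*1 - 24 = 31, d_4 = (1016 - 31^2)/55 = 55/55 = 1, a_4 = floor((31 + 31)/1) = 62.
  m_5 = 1*62 - 31 = 31, d_5 = (1016 - 31^2)/1 = 55/1 = 55: (m_5, d_5) = (m_1, d_1) = (31, 55), so from here the quotients repeat a_1, ..., a_4; the period length is 4.
So sqrt(1016) = [31; (1, 6, 1, 62)] with period length k = 4.
k is even, so the fundamental solution of x^2 - 1016y^2 = 1 is (p_{k-1}, q_{k-1}) = (p_3, q_3); compute convergents through index 3.
Convergents (p_i = a_i*p_{i-1} + p_{i-2}, q_i = a_i*q_{i-1} + q_{i-2} with p_{-2}=0, p_{-1}=1, q_{-2}=1, q_{-1}=0):
  i=0: a_0=31, p_0 = 31*1 + 0 = 31, q_0 = 31*0 + 1 = 1.
  i=1: a_1=1, p_1 = 1*31 + 1 = 32, q_1 = 1*1 + 0 = 1.
  i=2: a_2=6, p_2 = 6*32 + 31 = 223, q_2 = 6*1 + 1 = 7.
  i=3: a_3=1, p_3 = 1*223 + 32 = 255, q_3 = 1*7 + 1 = 8.
Check: 255^2 - 1016*8^2 = 65025 - 65024 = 1, so (x, y) = (255, 8) solves the equation, and by the theorem it is the least positive solution.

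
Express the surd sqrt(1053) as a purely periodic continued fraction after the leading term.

Write x_i = (sqrt(1053) + m_i)/d_i with (m_0, d_0) = (0, 1). a_0 = floor(sqrt(1053)) = 32, since 32^2 = 1024 <= 1053 < 1089 = 33^2.
Iterate m_{i+1} = d_i*a_i - m_i, d_{i+1} = (1053 - m_{i+1}^2)/d_i, a_{i+1} = floor((a_0 + m_{i+1})/d_{i+1}):
  m_1 = 1*32 - 0 = 32, d_1 = (1053 - 32^2)/1 = 29/1 = 29, a_1 = floor((32 + 32)/29) = 2.
  m_2 = 29*2 - 32 = 26, d_2 = (1053 - 26^2)/29 = 377/29 = 13, a_2 = floor((32 + 26)/13) = 4.
  m_3 = 13*4 - 26 = 26, d_3 = (1053 - 26^2)/13 = 377/13 = 29, a_3 = floor((32 + 26)/29) = 2.
  m_4 = 29*2 - 26 = 32, d_4 = (1053 - 32^2)/29 = 29/29 = 1, a_4 = floor((32 + 32)/1) = 64.
  m_5 = 1*64 - 32 = 32, d_5 = (1053 - 32^2)/1 = 29/1 = 29: (m_5, d_5) = (m_1, d_1) = (32, 29), so from here the quotients repeat a_1, ..., a_4; the period length is 4.
Hence the expansion of sqrt(1053) is a_0 = 32 followed by the repeating block 2, 4, 2, 64 (period 4).

[32; (2, 4, 2, 64)]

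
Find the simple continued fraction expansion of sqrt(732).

Write x_i = (sqrt(732) + m_i)/d_i with (m_0, d_0) = (0, 1). a_0 = floor(sqrt(732)) = 27, since 27^2 = 729 <= 732 < 784 = 28^2.
Iterate m_{i+1} = d_i*a_i - m_i, d_{i+1} = (732 - m_{i+1}^2)/d_i, a_{i+1} = floor((a_0 + m_{i+1})/d_{i+1}):
  m_1 = 1*27 - 0 = 27, d_1 = (732 - 27^2)/1 = 3/1 = 3, a_1 = floor((27 + 27)/3) = 18.
  m_2 = 3*18 - 27 = 27, d_2 = (732 - 27^2)/3 = 3/3 = 1, a_2 = floor((27 + 27)/1) = 54.
  m_3 = 1*54 - 27 = 27, d_3 = (732 - 27^2)/1 = 3/1 = 3: (m_3, d_3) = (m_1, d_1) = (27, 3), so from here the quotients repeat a_1, a_2; the period length is 2.
Hence the expansion of sqrt(732) is a_0 = 27 followed by the repeating block 18, 54 (period 2).

[27; (18, 54)]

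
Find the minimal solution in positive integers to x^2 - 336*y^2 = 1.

First expand sqrt(336) as a continued fraction. With x_i = (sqrt(336) + m_i)/d_i and (m_0, d_0) = (0, 1): a_0 = floor(sqrt(336)) = 18, since 18^2 = 324 <= 336 < 361 = 19^2.
Iterate m_{i+1} = d_i*a_i - m_i, d_{i+1} = (336 - m_{i+1}^2)/d_i, a_{i+1} = floor((a_0 + m_{i+1})/d_{i+1}):
  m_1 = 1*18 - 0 = 18, d_1 = (336 - 18^2)/1 = 12/1 = 12, a_1 = floor((18 + 18)/12) = 3.
  m_2 = 12*3 - 18 = 18, d_2 = (336 - 18^2)/12 = 12/12 = 1, a_2 = floor((18 + 18)/1) = 36.
  m_3 = 1*36 - 18 = 18, d_3 = (336 - 18^2)/1 = 12/1 = 12: (m_3, d_3) = (m_1, d_1) = (18, 12), so from here the quotients repeat a_1, a_2; the period length is 2.
So sqrt(336) = [18; (3, 36)] with period length k = 2.
k is even, so the fundamental solution of x^2 - 336y^2 = 1 is (p_{k-1}, q_{k-1}) = (p_1, q_1); compute convergents through index 1.
Convergents (p_i = a_i*p_{i-1} + p_{i-2}, q_i = a_i*q_{i-1} + q_{i-2} with p_{-2}=0, p_{-1}=1, q_{-2}=1, q_{-1}=0):
  i=0: a_0=18, p_0 = 18*1 + 0 = 18, q_0 = 18*0 + 1 = 1.
  i=1: a_1=3, p_1 = 3*18 + 1 = 55, q_1 = 3*1 + 0 = 3.
Check: 55^2 - 336*3^2 = 3025 - 3024 = 1, so (x, y) = (55, 3) solves the equation, and by the theorem it is the least positive solution.

(x, y) = (55, 3)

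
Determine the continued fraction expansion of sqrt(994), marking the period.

Write x_i = (sqrt(994) + m_i)/d_i with (m_0, d_0) = (0, 1). a_0 = floor(sqrt(994)) = 31, since 31^2 = 961 <= 994 < 1024 = 32^2.
Iterate m_{i+1} = d_i*a_i - m_i, d_{i+1} = (994 - m_{i+1}^2)/d_i, a_{i+1} = floor((a_0 + m_{i+1})/d_{i+1}):
  m_1 = 1*31 - 0 = 31, d_1 = (994 - 31^2)/1 = 33/1 = 33, a_1 = floor((31 + 31)/33) = 1.
  m_2 = 33*1 - 31 = 2, d_2 = (994 - 2^2)/33 = 990/33 = 30, a_2 = floor((31 + 2)/30) = 1.
  m_3 = 30*1 - 2 = 28, d_3 = (994 - 28^2)/30 = 210/30 = 7, a_3 = floor((31 + 28)/7) = 8.
  m_4 = 7*8 - 28 = 28, d_4 = (994 - 28^2)/7 = 210/7 = 30, a_4 = floor((31 + 28)/30) = 1.
  m_5 = 30*1 - 28 = 2, d_5 = (994 - 2^2)/30 = 990/30 = 33, a_5 = floor((31 + 2)/33) = 1.
  m_6 = 33*1 - 2 = 31, d_6 = (994 - 31^2)/33 = 33/33 = 1, a_6 = floor((31 + 31)/1) = 62.
  m_7 = 1*62 - 31 = 31, d_7 = (994 - 31^2)/1 = 33/1 = 33: (m_7, d_7) = (m_1, d_1) = (31, 33), so from here the quotients repeat a_1, ..., a_6; the period length is 6.
Hence the expansion of sqrt(994) is a_0 = 31 followed by the repeating block 1, 1, 8, 1, 1, 62 (period 6).

[31; (1, 1, 8, 1, 1, 62)]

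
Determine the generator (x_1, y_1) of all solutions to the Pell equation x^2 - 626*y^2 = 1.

(x, y) = (1251, 50)

First expand sqrt(626) as a continued fraction. With x_i = (sqrt(626) + m_i)/d_i and (m_0, d_0) = (0, 1): a_0 = floor(sqrt(626)) = 25, since 25^2 = 625 <= 626 < 676 = 26^2.
Iterate m_{i+1} = d_i*a_i - m_i, d_{i+1} = (626 - m_{i+1}^2)/d_i, a_{i+1} = floor((a_0 + m_{i+1})/d_{i+1}):
  m_1 = 1*25 - 0 = 25, d_1 = (626 - 25^2)/1 = 1/1 = 1, a_1 = floor((25 + 25)/1) = 50.
  m_2 = 1*50 - 25 = 25, d_2 = (626 - 25^2)/1 = 1/1 = 1: (m_2, d_2) = (m_1, d_1) = (25, 1), so from here the quotient a_1 repeats; the period length is 1.
So sqrt(626) = [25; (50)] with period length k = 1.
k is odd, so (p_{k-1}, q_{k-1}) only solves x^2 - 626y^2 = -1 and the fundamental solution of x^2 - 626y^2 = 1 is (p_{2k-1}, q_{2k-1}) = (p_1, q_1); compute convergents through index 1, running through the period twice.
Convergents (p_i = a_i*p_{i-1} + p_{i-2}, q_i = a_i*q_{i-1} + q_{i-2} with p_{-2}=0, p_{-1}=1, q_{-2}=1, q_{-1}=0):
  i=0: a_0=25, p_0 = 25*1 + 0 = 25, q_0 = 25*0 + 1 = 1.
  i=1: a_1=50, p_1 = 50*25 + 1 = 1251, q_1 = 50*1 + 0 = 50.
Indeed p_0^2 - 626*q_0^2 = 625 - 626 = -1, not +1.
Check: 1251^2 - 626*50^2 = 1565001 - 1565000 = 1, so (x, y) = (1251, 50) solves the equation, and by the theorem it is the least positive solution.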